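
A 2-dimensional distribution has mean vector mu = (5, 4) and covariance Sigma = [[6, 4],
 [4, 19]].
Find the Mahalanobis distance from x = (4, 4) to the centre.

Step 1 — centre the observation: (x - mu) = (-1, 0).

Step 2 — invert Sigma. det(Sigma) = 6·19 - (4)² = 98.
  Sigma^{-1} = (1/det) · [[d, -b], [-b, a]] = [[0.1939, -0.0408],
 [-0.0408, 0.0612]].

Step 3 — form the quadratic (x - mu)^T · Sigma^{-1} · (x - mu):
  Sigma^{-1} · (x - mu) = (-0.1939, 0.0408).
  (x - mu)^T · [Sigma^{-1} · (x - mu)] = (-1)·(-0.1939) + (0)·(0.0408) = 0.1939.

Step 4 — take square root: d = √(0.1939) ≈ 0.4403.

d(x, mu) = √(0.1939) ≈ 0.4403


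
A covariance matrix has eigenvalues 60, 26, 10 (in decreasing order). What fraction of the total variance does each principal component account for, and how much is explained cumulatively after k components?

Step 1 — total variance = trace(Sigma) = Σ λ_i = 60 + 26 + 10 = 96.

Step 2 — fraction explained by component i = λ_i / Σ λ:
  PC1: 60/96 = 0.625
  PC2: 26/96 = 0.2708
  PC3: 10/96 = 0.1042

Step 3 — cumulative fraction after k components = (λ_1 + ... + λ_k) / Σ λ:
  k = 1: 60/96 = 0.625
  k = 2: (60 + 26)/96 = 86/96 = 0.8958
  k = 3: (60 + 26 + 10)/96 = 96/96 = 1

Summary (fraction, with percent):

explained: PC1 0.625 (62.5%), PC2 0.2708 (27.08%), PC3 0.1042 (10.42%);  cumulative: 0.625, 0.8958, 1


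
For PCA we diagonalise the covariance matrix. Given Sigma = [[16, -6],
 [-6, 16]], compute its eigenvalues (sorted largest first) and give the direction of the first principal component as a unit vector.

Step 1 — characteristic polynomial of 2×2 Sigma:
  det(Sigma - λI) = λ² - trace · λ + det = 0.
  trace = 16 + 16 = 32, det = 16·16 - (-6)² = 220.
Step 2 — discriminant:
  Δ = trace² - 4·det = 1024 - 880 = 144.
Step 3 — eigenvalues:
  λ = (trace ± √Δ)/2 = (32 ± 12)/2,
  λ_1 = 22,  λ_2 = 10.

Step 4 — unit eigenvector for λ_1: solve (Sigma - λ_1 I)v = 0. First row:
  (16 - 22)·v_x + (-6)·v_y = 0, i.e. (-6)·v_x + (-6)·v_y = 0,
  so v ∝ (b, λ_1 - a) = (-6, 6); multiply by -1 so the first entry is positive: u = (6, -6).
  ||u|| = √((6)² + (-6)²) = √(72) ≈ 8.4853,
  v_1 = u/||u|| ≈ (0.7071, -0.7071) (||v_1|| = 1).

λ_1 = 22,  λ_2 = 10;  v_1 ≈ (0.7071, -0.7071)


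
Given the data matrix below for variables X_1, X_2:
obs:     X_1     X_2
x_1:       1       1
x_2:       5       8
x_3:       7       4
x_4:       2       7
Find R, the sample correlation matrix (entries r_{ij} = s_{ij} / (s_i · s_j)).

Step 1 — column means:
  mean(X_1) = (1 + 5 + 7 + 2) / 4 = 15/4 = 3.75
  mean(X_2) = (1 + 8 + 4 + 7) / 4 = 20/4 = 5

Step 2 — sample variances and covariances s[i,j] = (1/(n-1)) · Σ_k (x_{k,i} - mean_i) · (x_{k,j} - mean_j), with n-1 = 3:
  s[X_1,X_1] = ((-2.75)·(-2.75) + (1.25)·(1.25) + (3.25)·(3.25) + (-1.75)·(-1.75)) / 3 = 22.75/3 = 7.5833
  s[X_1,X_2] = ((-2.75)·(-4) + (1.25)·(3) + (3.25)·(-1) + (-1.75)·(2)) / 3 = 8/3 = 2.6667
  s[X_2,X_2] = ((-4)·(-4) + (3)·(3) + (-1)·(-1) + (2)·(2)) / 3 = 30/3 = 10
  Sample standard deviations s_i = √(s[i,i]):
  s(X_1) = √(7.5833) = 2.7538
  s(X_2) = √(10) = 3.1623

Step 3 — r_{ij} = s_{ij} / (s_i · s_j):
  r[X_1,X_1] = 1 (diagonal).
  r[X_1,X_2] = 2.6667 / (2.7538 · 3.1623) = 2.6667 / 8.7082 = 0.3062
  r[X_2,X_2] = 1 (diagonal).

R is symmetric with unit diagonal. Assembling:

R = [[1, 0.3062],
 [0.3062, 1]]


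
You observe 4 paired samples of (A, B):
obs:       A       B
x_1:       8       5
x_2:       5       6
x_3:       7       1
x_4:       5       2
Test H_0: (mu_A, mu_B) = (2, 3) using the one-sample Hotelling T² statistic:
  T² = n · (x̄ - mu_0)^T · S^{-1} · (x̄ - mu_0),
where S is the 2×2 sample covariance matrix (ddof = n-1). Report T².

Step 1 — sample mean vector:
  mean(A) = (8 + 5 + 7 + 5) / 4 = 25/4 = 6.25
  mean(B) = (5 + 6 + 1 + 2) / 4 = 14/4 = 3.5
  x̄ = (6.25, 3.5),  deviation x̄ - mu_0 = (6.25, 3.5) - (2, 3) = (4.25, 0.5).

Step 2 — sample covariance matrix, S[i,j] = (1/(n-1)) · Σ_k (x_{k,i} - mean_i) · (x_{k,j} - mean_j), divisor n-1 = 3:
  S[A,A] = ((1.75)·(1.75) + (-1.25)·(-1.25) + (0.75)·(0.75) + (-1.25)·(-1.25)) / 3 = 6.75/3 = 2.25
  S[A,B] = ((1.75)·(1.5) + (-1.25)·(2.5) + (0.75)·(-2.5) + (-1.25)·(-1.5)) / 3 = -0.5/3 = -0.1667
  S[B,B] = ((1.5)·(1.5) + (2.5)·(2.5) + (-2.5)·(-2.5) + (-1.5)·(-1.5)) / 3 = 17/3 = 5.6667
  S = [[2.25, -0.1667],
 [-0.1667, 5.6667]].

Step 3 — invert S. det(S) = 2.25·5.6667 - (-0.1667)² = 12.7222.
  S^{-1} = (1/det) · [[d, -b], [-b, a]] = [[0.4454, 0.0131],
 [0.0131, 0.1769]].

Step 4 — quadratic form (x̄ - mu_0)^T · S^{-1} · (x̄ - mu_0):
  S^{-1} · (x̄ - mu_0) = (1.8996, 0.1441),
  (x̄ - mu_0)^T · [...] = (4.25)·(1.8996) + (0.5)·(0.1441) = 8.1452.

Step 5 — scale by n: T² = 4 · 8.1452 = 32.5808.

T² ≈ 32.5808


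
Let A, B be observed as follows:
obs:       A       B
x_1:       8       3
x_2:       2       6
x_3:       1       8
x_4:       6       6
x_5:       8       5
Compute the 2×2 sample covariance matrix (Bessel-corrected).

Step 1 — column means:
  mean(A) = (8 + 2 + 1 + 6 + 8) / 5 = 25/5 = 5
  mean(B) = (3 + 6 + 8 + 6 + 5) / 5 = 28/5 = 5.6

Step 2 — sample covariance S[i,j] = (1/(n-1)) · Σ_k (x_{k,i} - mean_i) · (x_{k,j} - mean_j), with n-1 = 4.
  S[A,A] = ((3)·(3) + (-3)·(-3) + (-4)·(-4) + (1)·(1) + (3)·(3)) / 4 = 44/4 = 11
  S[A,B] = ((3)·(-2.6) + (-3)·(0.4) + (-4)·(2.4) + (1)·(0.4) + (3)·(-0.6)) / 4 = -20/4 = -5
  S[B,B] = ((-2.6)·(-2.6) + (0.4)·(0.4) + (2.4)·(2.4) + (0.4)·(0.4) + (-0.6)·(-0.6)) / 4 = 13.2/4 = 3.3

S is symmetric (S[j,i] = S[i,j]). Assembling:

S = [[11, -5],
 [-5, 3.3]]


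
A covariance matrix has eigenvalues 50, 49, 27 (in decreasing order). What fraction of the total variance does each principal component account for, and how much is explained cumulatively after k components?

Step 1 — total variance = trace(Sigma) = Σ λ_i = 50 + 49 + 27 = 126.

Step 2 — fraction explained by component i = λ_i / Σ λ:
  PC1: 50/126 = 0.3968
  PC2: 49/126 = 0.3889
  PC3: 27/126 = 0.2143

Step 3 — cumulative fraction after k components = (λ_1 + ... + λ_k) / Σ λ:
  k = 1: 50/126 = 0.3968
  k = 2: (50 + 49)/126 = 99/126 = 0.7857
  k = 3: (50 + 49 + 27)/126 = 126/126 = 1

Summary (fraction, with percent):

explained: PC1 0.3968 (39.68%), PC2 0.3889 (38.89%), PC3 0.2143 (21.43%);  cumulative: 0.3968, 0.7857, 1


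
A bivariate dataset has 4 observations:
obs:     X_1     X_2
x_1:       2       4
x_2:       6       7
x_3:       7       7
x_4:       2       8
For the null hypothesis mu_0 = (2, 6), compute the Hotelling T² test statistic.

Step 1 — sample mean vector:
  mean(X_1) = (2 + 6 + 7 + 2) / 4 = 17/4 = 4.25
  mean(X_2) = (4 + 7 + 7 + 8) / 4 = 26/4 = 6.5
  x̄ = (4.25, 6.5),  deviation x̄ - mu_0 = (4.25, 6.5) - (2, 6) = (2.25, 0.5).

Step 2 — sample covariance matrix, S[i,j] = (1/(n-1)) · Σ_k (x_{k,i} - mean_i) · (x_{k,j} - mean_j), divisor n-1 = 3:
  S[X_1,X_1] = ((-2.25)·(-2.25) + (1.75)·(1.75) + (2.75)·(2.75) + (-2.25)·(-2.25)) / 3 = 20.75/3 = 6.9167
  S[X_1,X_2] = ((-2.25)·(-2.5) + (1.75)·(0.5) + (2.75)·(0.5) + (-2.25)·(1.5)) / 3 = 4.5/3 = 1.5
  S[X_2,X_2] = ((-2.5)·(-2.5) + (0.5)·(0.5) + (0.5)·(0.5) + (1.5)·(1.5)) / 3 = 9/3 = 3
  S = [[6.9167, 1.5],
 [1.5, 3]].

Step 3 — invert S. det(S) = 6.9167·3 - (1.5)² = 18.5.
  S^{-1} = (1/det) · [[d, -b], [-b, a]] = [[0.1622, -0.0811],
 [-0.0811, 0.3739]].

Step 4 — quadratic form (x̄ - mu_0)^T · S^{-1} · (x̄ - mu_0):
  S^{-1} · (x̄ - mu_0) = (0.3243, 0.0045),
  (x̄ - mu_0)^T · [...] = (2.25)·(0.3243) + (0.5)·(0.0045) = 0.732.

Step 5 — scale by n: T² = 4 · 0.732 = 2.9279.

T² ≈ 2.9279


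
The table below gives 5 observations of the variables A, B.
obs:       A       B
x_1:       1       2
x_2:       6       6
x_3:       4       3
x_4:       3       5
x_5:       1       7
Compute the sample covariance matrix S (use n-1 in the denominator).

Step 1 — column means:
  mean(A) = (1 + 6 + 4 + 3 + 1) / 5 = 15/5 = 3
  mean(B) = (2 + 6 + 3 + 5 + 7) / 5 = 23/5 = 4.6

Step 2 — sample covariance S[i,j] = (1/(n-1)) · Σ_k (x_{k,i} - mean_i) · (x_{k,j} - mean_j), with n-1 = 4.
  S[A,A] = ((-2)·(-2) + (3)·(3) + (1)·(1) + (0)·(0) + (-2)·(-2)) / 4 = 18/4 = 4.5
  S[A,B] = ((-2)·(-2.6) + (3)·(1.4) + (1)·(-1.6) + (0)·(0.4) + (-2)·(2.4)) / 4 = 3/4 = 0.75
  S[B,B] = ((-2.6)·(-2.6) + (1.4)·(1.4) + (-1.6)·(-1.6) + (0.4)·(0.4) + (2.4)·(2.4)) / 4 = 17.2/4 = 4.3

S is symmetric (S[j,i] = S[i,j]). Assembling:

S = [[4.5, 0.75],
 [0.75, 4.3]]


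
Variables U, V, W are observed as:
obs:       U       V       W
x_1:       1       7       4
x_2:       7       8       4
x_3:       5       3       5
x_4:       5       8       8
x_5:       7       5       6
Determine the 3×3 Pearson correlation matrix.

Step 1 — column means:
  mean(U) = (1 + 7 + 5 + 5 + 7) / 5 = 25/5 = 5
  mean(V) = (7 + 8 + 3 + 8 + 5) / 5 = 31/5 = 6.2
  mean(W) = (4 + 4 + 5 + 8 + 6) / 5 = 27/5 = 5.4

Step 2 — sample variances and covariances s[i,j] = (1/(n-1)) · Σ_k (x_{k,i} - mean_i) · (x_{k,j} - mean_j), with n-1 = 4:
  s[U,U] = ((-4)·(-4) + (2)·(2) + (0)·(0) + (0)·(0) + (2)·(2)) / 4 = 24/4 = 6
  s[U,V] = ((-4)·(0.8) + (2)·(1.8) + (0)·(-3.2) + (0)·(1.8) + (2)·(-1.2)) / 4 = -2/4 = -0.5
  s[U,W] = ((-4)·(-1.4) + (2)·(-1.4) + (0)·(-0.4) + (0)·(2.6) + (2)·(0.6)) / 4 = 4/4 = 1
  s[V,V] = ((0.8)·(0.8) + (1.8)·(1.8) + (-3.2)·(-3.2) + (1.8)·(1.8) + (-1.2)·(-1.2)) / 4 = 18.8/4 = 4.7
  s[V,W] = ((0.8)·(-1.4) + (1.8)·(-1.4) + (-3.2)·(-0.4) + (1.8)·(2.6) + (-1.2)·(0.6)) / 4 = 1.6/4 = 0.4
  s[W,W] = ((-1.4)·(-1.4) + (-1.4)·(-1.4) + (-0.4)·(-0.4) + (2.6)·(2.6) + (0.6)·(0.6)) / 4 = 11.2/4 = 2.8
  Sample standard deviations s_i = √(s[i,i]):
  s(U) = √(6) = 2.4495
  s(V) = √(4.7) = 2.1679
  s(W) = √(2.8) = 1.6733

Step 3 — r_{ij} = s_{ij} / (s_i · s_j):
  r[U,U] = 1 (diagonal).
  r[U,V] = -0.5 / (2.4495 · 2.1679) = -0.5 / 5.3104 = -0.0942
  r[U,W] = 1 / (2.4495 · 1.6733) = 1 / 4.0988 = 0.244
  r[V,V] = 1 (diagonal).
  r[V,W] = 0.4 / (2.1679 · 1.6733) = 0.4 / 3.6277 = 0.1103
  r[W,W] = 1 (diagonal).

R is symmetric with unit diagonal. Assembling:

R = [[1, -0.0942, 0.244],
 [-0.0942, 1, 0.1103],
 [0.244, 0.1103, 1]]


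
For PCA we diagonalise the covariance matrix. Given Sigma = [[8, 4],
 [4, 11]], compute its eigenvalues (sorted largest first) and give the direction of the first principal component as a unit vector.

Step 1 — characteristic polynomial of 2×2 Sigma:
  det(Sigma - λI) = λ² - trace · λ + det = 0.
  trace = 8 + 11 = 19, det = 8·11 - (4)² = 72.
Step 2 — discriminant:
  Δ = trace² - 4·det = 361 - 288 = 73.
Step 3 — eigenvalues:
  λ = (trace ± √Δ)/2 = (19 ± 8.544)/2,
  λ_1 = 13.772,  λ_2 = 5.228.

Step 4 — unit eigenvector for λ_1: solve (Sigma - λ_1 I)v = 0. First row:
  (8 - 13.772)·v_x + (4)·v_y = 0, i.e. (-5.772)·v_x + (4)·v_y = 0,
  so v ∝ (b, λ_1 - a) = (4, 5.772) = u.
  ||u|| = √((4)² + (5.772)²) = √(49.316) ≈ 7.0225,
  v_1 = u/||u|| ≈ (0.5696, 0.8219) (||v_1|| = 1).

λ_1 = 13.772,  λ_2 = 5.228;  v_1 ≈ (0.5696, 0.8219)


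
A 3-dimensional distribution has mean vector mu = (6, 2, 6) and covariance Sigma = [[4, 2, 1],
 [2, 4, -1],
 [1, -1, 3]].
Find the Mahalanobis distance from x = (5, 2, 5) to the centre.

Step 1 — centre the observation: (x - mu) = (-1, 0, -1).

Step 2 — invert Sigma (cofactor / det for 3×3, or solve directly):
  Sigma^{-1} = [[0.4583, -0.2917, -0.25],
 [-0.2917, 0.4583, 0.25],
 [-0.25, 0.25, 0.5]].

Step 3 — form the quadratic (x - mu)^T · Sigma^{-1} · (x - mu):
  Sigma^{-1} · (x - mu) = (-0.2083, 0.0417, -0.25).
  (x - mu)^T · [Sigma^{-1} · (x - mu)] = (-1)·(-0.2083) + (0)·(0.0417) + (-1)·(-0.25) = 0.4583.

Step 4 — take square root: d = √(0.4583) ≈ 0.677.

d(x, mu) = √(0.4583) ≈ 0.677


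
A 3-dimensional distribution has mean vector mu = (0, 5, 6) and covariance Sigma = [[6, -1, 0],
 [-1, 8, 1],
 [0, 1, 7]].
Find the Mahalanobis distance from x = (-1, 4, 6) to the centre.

Step 1 — centre the observation: (x - mu) = (-1, -1, 0).

Step 2 — invert Sigma (cofactor / det for 3×3, or solve directly):
  Sigma^{-1} = [[0.1703, 0.0217, -0.0031],
 [0.0217, 0.13, -0.0186],
 [-0.0031, -0.0186, 0.1455]].

Step 3 — form the quadratic (x - mu)^T · Sigma^{-1} · (x - mu):
  Sigma^{-1} · (x - mu) = (-0.192, -0.1517, 0.0217).
  (x - mu)^T · [Sigma^{-1} · (x - mu)] = (-1)·(-0.192) + (-1)·(-0.1517) + (0)·(0.0217) = 0.3437.

Step 4 — take square root: d = √(0.3437) ≈ 0.5862.

d(x, mu) = √(0.3437) ≈ 0.5862


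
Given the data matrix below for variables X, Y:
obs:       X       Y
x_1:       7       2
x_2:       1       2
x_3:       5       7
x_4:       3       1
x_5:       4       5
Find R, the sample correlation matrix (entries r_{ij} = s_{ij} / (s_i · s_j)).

Step 1 — column means:
  mean(X) = (7 + 1 + 5 + 3 + 4) / 5 = 20/5 = 4
  mean(Y) = (2 + 2 + 7 + 1 + 5) / 5 = 17/5 = 3.4

Step 2 — sample variances and covariances s[i,j] = (1/(n-1)) · Σ_k (x_{k,i} - mean_i) · (x_{k,j} - mean_j), with n-1 = 4:
  s[X,X] = ((3)·(3) + (-3)·(-3) + (1)·(1) + (-1)·(-1) + (0)·(0)) / 4 = 20/4 = 5
  s[X,Y] = ((3)·(-1.4) + (-3)·(-1.4) + (1)·(3.6) + (-1)·(-2.4) + (0)·(1.6)) / 4 = 6/4 = 1.5
  s[Y,Y] = ((-1.4)·(-1.4) + (-1.4)·(-1.4) + (3.6)·(3.6) + (-2.4)·(-2.4) + (1.6)·(1.6)) / 4 = 25.2/4 = 6.3
  Sample standard deviations s_i = √(s[i,i]):
  s(X) = √(5) = 2.2361
  s(Y) = √(6.3) = 2.51

Step 3 — r_{ij} = s_{ij} / (s_i · s_j):
  r[X,X] = 1 (diagonal).
  r[X,Y] = 1.5 / (2.2361 · 2.51) = 1.5 / 5.6125 = 0.2673
  r[Y,Y] = 1 (diagonal).

R is symmetric with unit diagonal. Assembling:

R = [[1, 0.2673],
 [0.2673, 1]]


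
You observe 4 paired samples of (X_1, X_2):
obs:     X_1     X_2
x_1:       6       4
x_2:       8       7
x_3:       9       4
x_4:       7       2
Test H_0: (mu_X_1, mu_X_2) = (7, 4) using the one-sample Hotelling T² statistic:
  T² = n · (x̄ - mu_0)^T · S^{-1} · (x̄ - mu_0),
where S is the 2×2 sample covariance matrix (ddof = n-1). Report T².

Step 1 — sample mean vector:
  mean(X_1) = (6 + 8 + 9 + 7) / 4 = 30/4 = 7.5
  mean(X_2) = (4 + 7 + 4 + 2) / 4 = 17/4 = 4.25
  x̄ = (7.5, 4.25),  deviation x̄ - mu_0 = (7.5, 4.25) - (7, 4) = (0.5, 0.25).

Step 2 — sample covariance matrix, S[i,j] = (1/(n-1)) · Σ_k (x_{k,i} - mean_i) · (x_{k,j} - mean_j), divisor n-1 = 3:
  S[X_1,X_1] = ((-1.5)·(-1.5) + (0.5)·(0.5) + (1.5)·(1.5) + (-0.5)·(-0.5)) / 3 = 5/3 = 1.6667
  S[X_1,X_2] = ((-1.5)·(-0.25) + (0.5)·(2.75) + (1.5)·(-0.25) + (-0.5)·(-2.25)) / 3 = 2.5/3 = 0.8333
  S[X_2,X_2] = ((-0.25)·(-0.25) + (2.75)·(2.75) + (-0.25)·(-0.25) + (-2.25)·(-2.25)) / 3 = 12.75/3 = 4.25
  S = [[1.6667, 0.8333],
 [0.8333, 4.25]].

Step 3 — invert S. det(S) = 1.6667·4.25 - (0.8333)² = 6.3889.
  S^{-1} = (1/det) · [[d, -b], [-b, a]] = [[0.6652, -0.1304],
 [-0.1304, 0.2609]].

Step 4 — quadratic form (x̄ - mu_0)^T · S^{-1} · (x̄ - mu_0):
  S^{-1} · (x̄ - mu_0) = (0.3, 0),
  (x̄ - mu_0)^T · [...] = (0.5)·(0.3) + (0.25)·(0) = 0.15.

Step 5 — scale by n: T² = 4 · 0.15 = 0.6.

T² ≈ 0.6


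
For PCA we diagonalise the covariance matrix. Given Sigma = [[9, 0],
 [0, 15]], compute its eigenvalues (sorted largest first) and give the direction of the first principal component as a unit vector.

Step 1 — characteristic polynomial of 2×2 Sigma:
  det(Sigma - λI) = λ² - trace · λ + det = 0.
  trace = 9 + 15 = 24, det = 9·15 - (0)² = 135.
Step 2 — discriminant:
  Δ = trace² - 4·det = 576 - 540 = 36.
Step 3 — eigenvalues:
  λ = (trace ± √Δ)/2 = (24 ± 6)/2,
  λ_1 = 15,  λ_2 = 9.

Step 4 — unit eigenvector for λ_1: Sigma is diagonal, so its eigenvectors are the coordinate axes. λ_1 = 15 is the diagonal entry on the second coordinate axis, hence
  v_1 = (0, 1) (||v_1|| = 1).

λ_1 = 15,  λ_2 = 9;  v_1 ≈ (0, 1)


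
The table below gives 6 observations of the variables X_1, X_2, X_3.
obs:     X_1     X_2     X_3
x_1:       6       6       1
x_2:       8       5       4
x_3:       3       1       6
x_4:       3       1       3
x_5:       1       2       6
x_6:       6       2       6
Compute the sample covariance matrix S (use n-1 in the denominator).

Step 1 — column means:
  mean(X_1) = (6 + 8 + 3 + 3 + 1 + 6) / 6 = 27/6 = 4.5
  mean(X_2) = (6 + 5 + 1 + 1 + 2 + 2) / 6 = 17/6 = 2.8333
  mean(X_3) = (1 + 4 + 6 + 3 + 6 + 6) / 6 = 26/6 = 4.3333

Step 2 — sample covariance S[i,j] = (1/(n-1)) · Σ_k (x_{k,i} - mean_i) · (x_{k,j} - mean_j), with n-1 = 5.
  S[X_1,X_1] = ((1.5)·(1.5) + (3.5)·(3.5) + (-1.5)·(-1.5) + (-1.5)·(-1.5) + (-3.5)·(-3.5) + (1.5)·(1.5)) / 5 = 33.5/5 = 6.7
  S[X_1,X_2] = ((1.5)·(3.1667) + (3.5)·(2.1667) + (-1.5)·(-1.8333) + (-1.5)·(-1.8333) + (-3.5)·(-0.8333) + (1.5)·(-0.8333)) / 5 = 19.5/5 = 3.9
  S[X_1,X_3] = ((1.5)·(-3.3333) + (3.5)·(-0.3333) + (-1.5)·(1.6667) + (-1.5)·(-1.3333) + (-3.5)·(1.6667) + (1.5)·(1.6667)) / 5 = -10/5 = -2
  S[X_2,X_2] = ((3.1667)·(3.1667) + (2.1667)·(2.1667) + (-1.8333)·(-1.8333) + (-1.8333)·(-1.8333) + (-0.8333)·(-0.8333) + (-0.8333)·(-0.8333)) / 5 = 22.8333/5 = 4.5667
  S[X_2,X_3] = ((3.1667)·(-3.3333) + (2.1667)·(-0.3333) + (-1.8333)·(1.6667) + (-1.8333)·(-1.3333) + (-0.8333)·(1.6667) + (-0.8333)·(1.6667)) / 5 = -14.6667/5 = -2.9333
  S[X_3,X_3] = ((-3.3333)·(-3.3333) + (-0.3333)·(-0.3333) + (1.6667)·(1.6667) + (-1.3333)·(-1.3333) + (1.6667)·(1.6667) + (1.6667)·(1.6667)) / 5 = 21.3333/5 = 4.2667

S is symmetric (S[j,i] = S[i,j]). Assembling:

S = [[6.7, 3.9, -2],
 [3.9, 4.5667, -2.9333],
 [-2, -2.9333, 4.2667]]


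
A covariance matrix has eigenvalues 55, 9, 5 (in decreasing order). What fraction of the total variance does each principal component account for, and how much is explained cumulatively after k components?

Step 1 — total variance = trace(Sigma) = Σ λ_i = 55 + 9 + 5 = 69.

Step 2 — fraction explained by component i = λ_i / Σ λ:
  PC1: 55/69 = 0.7971
  PC2: 9/69 = 0.1304
  PC3: 5/69 = 0.0725

Step 3 — cumulative fraction after k components = (λ_1 + ... + λ_k) / Σ λ:
  k = 1: 55/69 = 0.7971
  k = 2: (55 + 9)/69 = 64/69 = 0.9275
  k = 3: (55 + 9 + 5)/69 = 69/69 = 1

Summary (fraction, with percent):

explained: PC1 0.7971 (79.71%), PC2 0.1304 (13.04%), PC3 0.0725 (7.25%);  cumulative: 0.7971, 0.9275, 1


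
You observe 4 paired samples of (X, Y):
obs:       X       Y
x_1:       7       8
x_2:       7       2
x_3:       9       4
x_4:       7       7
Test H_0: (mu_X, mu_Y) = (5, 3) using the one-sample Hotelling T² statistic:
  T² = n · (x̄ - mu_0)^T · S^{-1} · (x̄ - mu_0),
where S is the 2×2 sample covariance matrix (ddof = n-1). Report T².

Step 1 — sample mean vector:
  mean(X) = (7 + 7 + 9 + 7) / 4 = 30/4 = 7.5
  mean(Y) = (8 + 2 + 4 + 7) / 4 = 21/4 = 5.25
  x̄ = (7.5, 5.25),  deviation x̄ - mu_0 = (7.5, 5.25) - (5, 3) = (2.5, 2.25).

Step 2 — sample covariance matrix, S[i,j] = (1/(n-1)) · Σ_k (x_{k,i} - mean_i) · (x_{k,j} - mean_j), divisor n-1 = 3:
  S[X,X] = ((-0.5)·(-0.5) + (-0.5)·(-0.5) + (1.5)·(1.5) + (-0.5)·(-0.5)) / 3 = 3/3 = 1
  S[X,Y] = ((-0.5)·(2.75) + (-0.5)·(-3.25) + (1.5)·(-1.25) + (-0.5)·(1.75)) / 3 = -2.5/3 = -0.8333
  S[Y,Y] = ((2.75)·(2.75) + (-3.25)·(-3.25) + (-1.25)·(-1.25) + (1.75)·(1.75)) / 3 = 22.75/3 = 7.5833
  S = [[1, -0.8333],
 [-0.8333, 7.5833]].

Step 3 — invert S. det(S) = 1·7.5833 - (-0.8333)² = 6.8889.
  S^{-1} = (1/det) · [[d, -b], [-b, a]] = [[1.1008, 0.121],
 [0.121, 0.1452]].

Step 4 — quadratic form (x̄ - mu_0)^T · S^{-1} · (x̄ - mu_0):
  S^{-1} · (x̄ - mu_0) = (3.0242, 0.629),
  (x̄ - mu_0)^T · [...] = (2.5)·(3.0242) + (2.25)·(0.629) = 8.9758.

Step 5 — scale by n: T² = 4 · 8.9758 = 35.9032.

T² ≈ 35.9032


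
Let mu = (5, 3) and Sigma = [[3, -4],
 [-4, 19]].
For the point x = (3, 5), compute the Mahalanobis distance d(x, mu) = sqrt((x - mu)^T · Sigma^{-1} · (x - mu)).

Step 1 — centre the observation: (x - mu) = (-2, 2).

Step 2 — invert Sigma. det(Sigma) = 3·19 - (-4)² = 41.
  Sigma^{-1} = (1/det) · [[d, -b], [-b, a]] = [[0.4634, 0.0976],
 [0.0976, 0.0732]].

Step 3 — form the quadratic (x - mu)^T · Sigma^{-1} · (x - mu):
  Sigma^{-1} · (x - mu) = (-0.7317, -0.0488).
  (x - mu)^T · [Sigma^{-1} · (x - mu)] = (-2)·(-0.7317) + (2)·(-0.0488) = 1.3659.

Step 4 — take square root: d = √(1.3659) ≈ 1.1687.

d(x, mu) = √(1.3659) ≈ 1.1687


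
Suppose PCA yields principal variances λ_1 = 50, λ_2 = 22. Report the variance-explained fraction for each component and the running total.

Step 1 — total variance = trace(Sigma) = Σ λ_i = 50 + 22 = 72.

Step 2 — fraction explained by component i = λ_i / Σ λ:
  PC1: 50/72 = 0.6944
  PC2: 22/72 = 0.3056

Step 3 — cumulative fraction after k components = (λ_1 + ... + λ_k) / Σ λ:
  k = 1: 50/72 = 0.6944
  k = 2: (50 + 22)/72 = 72/72 = 1

Summary (fraction, with percent):

explained: PC1 0.6944 (69.44%), PC2 0.3056 (30.56%);  cumulative: 0.6944, 1


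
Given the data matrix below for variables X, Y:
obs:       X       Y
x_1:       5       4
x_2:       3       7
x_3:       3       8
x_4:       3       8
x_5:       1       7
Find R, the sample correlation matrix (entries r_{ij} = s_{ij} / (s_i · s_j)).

Step 1 — column means:
  mean(X) = (5 + 3 + 3 + 3 + 1) / 5 = 15/5 = 3
  mean(Y) = (4 + 7 + 8 + 8 + 7) / 5 = 34/5 = 6.8

Step 2 — sample variances and covariances s[i,j] = (1/(n-1)) · Σ_k (x_{k,i} - mean_i) · (x_{k,j} - mean_j), with n-1 = 4:
  s[X,X] = ((2)·(2) + (0)·(0) + (0)·(0) + (0)·(0) + (-2)·(-2)) / 4 = 8/4 = 2
  s[X,Y] = ((2)·(-2.8) + (0)·(0.2) + (0)·(1.2) + (0)·(1.2) + (-2)·(0.2)) / 4 = -6/4 = -1.5
  s[Y,Y] = ((-2.8)·(-2.8) + (0.2)·(0.2) + (1.2)·(1.2) + (1.2)·(1.2) + (0.2)·(0.2)) / 4 = 10.8/4 = 2.7
  Sample standard deviations s_i = √(s[i,i]):
  s(X) = √(2) = 1.4142
  s(Y) = √(2.7) = 1.6432

Step 3 — r_{ij} = s_{ij} / (s_i · s_j):
  r[X,X] = 1 (diagonal).
  r[X,Y] = -1.5 / (1.4142 · 1.6432) = -1.5 / 2.3238 = -0.6455
  r[Y,Y] = 1 (diagonal).

R is symmetric with unit diagonal. Assembling:

R = [[1, -0.6455],
 [-0.6455, 1]]


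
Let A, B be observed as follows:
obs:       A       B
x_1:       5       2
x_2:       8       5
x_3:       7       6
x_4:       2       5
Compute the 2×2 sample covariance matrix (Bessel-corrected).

Step 1 — column means:
  mean(A) = (5 + 8 + 7 + 2) / 4 = 22/4 = 5.5
  mean(B) = (2 + 5 + 6 + 5) / 4 = 18/4 = 4.5

Step 2 — sample covariance S[i,j] = (1/(n-1)) · Σ_k (x_{k,i} - mean_i) · (x_{k,j} - mean_j), with n-1 = 3.
  S[A,A] = ((-0.5)·(-0.5) + (2.5)·(2.5) + (1.5)·(1.5) + (-3.5)·(-3.5)) / 3 = 21/3 = 7
  S[A,B] = ((-0.5)·(-2.5) + (2.5)·(0.5) + (1.5)·(1.5) + (-3.5)·(0.5)) / 3 = 3/3 = 1
  S[B,B] = ((-2.5)·(-2.5) + (0.5)·(0.5) + (1.5)·(1.5) + (0.5)·(0.5)) / 3 = 9/3 = 3

S is symmetric (S[j,i] = S[i,j]). Assembling:

S = [[7, 1],
 [1, 3]]


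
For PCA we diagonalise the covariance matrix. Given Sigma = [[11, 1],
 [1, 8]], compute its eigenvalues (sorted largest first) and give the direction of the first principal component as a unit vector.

Step 1 — characteristic polynomial of 2×2 Sigma:
  det(Sigma - λI) = λ² - trace · λ + det = 0.
  trace = 11 + 8 = 19, det = 11·8 - (1)² = 87.
Step 2 — discriminant:
  Δ = trace² - 4·det = 361 - 348 = 13.
Step 3 — eigenvalues:
  λ = (trace ± √Δ)/2 = (19 ± 3.6056)/2,
  λ_1 = 11.3028,  λ_2 = 7.6972.

Step 4 — unit eigenvector for λ_1: solve (Sigma - λ_1 I)v = 0. First row:
  (11 - 11.3028)·v_x + (1)·v_y = 0, i.e. (-0.3028)·v_x + (1)·v_y = 0,
  so v ∝ (b, λ_1 - a) = (1, 0.3028) = u.
  ||u|| = √((1)² + (0.3028)²) = √(1.0917) ≈ 1.0448,
  v_1 = u/||u|| ≈ (0.9571, 0.2898) (||v_1|| = 1).

λ_1 = 11.3028,  λ_2 = 7.6972;  v_1 ≈ (0.9571, 0.2898)


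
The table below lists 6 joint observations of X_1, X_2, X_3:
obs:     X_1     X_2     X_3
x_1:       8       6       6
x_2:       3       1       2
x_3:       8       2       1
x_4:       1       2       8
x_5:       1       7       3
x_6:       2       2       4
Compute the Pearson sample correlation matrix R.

Step 1 — column means:
  mean(X_1) = (8 + 3 + 8 + 1 + 1 + 2) / 6 = 23/6 = 3.8333
  mean(X_2) = (6 + 1 + 2 + 2 + 7 + 2) / 6 = 20/6 = 3.3333
  mean(X_3) = (6 + 2 + 1 + 8 + 3 + 4) / 6 = 24/6 = 4

Step 2 — sample variances and covariances s[i,j] = (1/(n-1)) · Σ_k (x_{k,i} - mean_i) · (x_{k,j} - mean_j), with n-1 = 5:
  s[X_1,X_1] = ((4.1667)·(4.1667) + (-0.8333)·(-0.8333) + (4.1667)·(4.1667) + (-2.8333)·(-2.8333) + (-2.8333)·(-2.8333) + (-1.8333)·(-1.8333)) / 5 = 54.8333/5 = 10.9667
  s[X_1,X_2] = ((4.1667)·(2.6667) + (-0.8333)·(-2.3333) + (4.1667)·(-1.3333) + (-2.8333)·(-1.3333) + (-2.8333)·(3.6667) + (-1.8333)·(-1.3333)) / 5 = 3.3333/5 = 0.6667
  s[X_1,X_3] = ((4.1667)·(2) + (-0.8333)·(-2) + (4.1667)·(-3) + (-2.8333)·(4) + (-2.8333)·(-1) + (-1.8333)·(0)) / 5 = -11/5 = -2.2
  s[X_2,X_2] = ((2.6667)·(2.6667) + (-2.3333)·(-2.3333) + (-1.3333)·(-1.3333) + (-1.3333)·(-1.3333) + (3.6667)·(3.6667) + (-1.3333)·(-1.3333)) / 5 = 31.3333/5 = 6.2667
  s[X_2,X_3] = ((2.6667)·(2) + (-2.3333)·(-2) + (-1.3333)·(-3) + (-1.3333)·(4) + (3.6667)·(-1) + (-1.3333)·(0)) / 5 = 5/5 = 1
  s[X_3,X_3] = ((2)·(2) + (-2)·(-2) + (-3)·(-3) + (4)·(4) + (-1)·(-1) + (0)·(0)) / 5 = 34/5 = 6.8
  Sample standard deviations s_i = √(s[i,i]):
  s(X_1) = √(10.9667) = 3.3116
  s(X_2) = √(6.2667) = 2.5033
  s(X_3) = √(6.8) = 2.6077

Step 3 — r_{ij} = s_{ij} / (s_i · s_j):
  r[X_1,X_1] = 1 (diagonal).
  r[X_1,X_2] = 0.6667 / (3.3116 · 2.5033) = 0.6667 / 8.29 = 0.0804
  r[X_1,X_3] = -2.2 / (3.3116 · 2.6077) = -2.2 / 8.6356 = -0.2548
  r[X_2,X_2] = 1 (diagonal).
  r[X_2,X_3] = 1 / (2.5033 · 2.6077) = 1 / 6.5279 = 0.1532
  r[X_3,X_3] = 1 (diagonal).

R is symmetric with unit diagonal. Assembling:

R = [[1, 0.0804, -0.2548],
 [0.0804, 1, 0.1532],
 [-0.2548, 0.1532, 1]]


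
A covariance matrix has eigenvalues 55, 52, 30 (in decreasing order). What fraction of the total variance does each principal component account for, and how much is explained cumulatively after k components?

Step 1 — total variance = trace(Sigma) = Σ λ_i = 55 + 52 + 30 = 137.

Step 2 — fraction explained by component i = λ_i / Σ λ:
  PC1: 55/137 = 0.4015
  PC2: 52/137 = 0.3796
  PC3: 30/137 = 0.219

Step 3 — cumulative fraction after k components = (λ_1 + ... + λ_k) / Σ λ:
  k = 1: 55/137 = 0.4015
  k = 2: (55 + 52)/137 = 107/137 = 0.781
  k = 3: (55 + 52 + 30)/137 = 137/137 = 1

Summary (fraction, with percent):

explained: PC1 0.4015 (40.15%), PC2 0.3796 (37.96%), PC3 0.219 (21.9%);  cumulative: 0.4015, 0.781, 1


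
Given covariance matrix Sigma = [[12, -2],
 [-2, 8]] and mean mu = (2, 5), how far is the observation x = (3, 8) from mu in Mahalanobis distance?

Step 1 — centre the observation: (x - mu) = (1, 3).

Step 2 — invert Sigma. det(Sigma) = 12·8 - (-2)² = 92.
  Sigma^{-1} = (1/det) · [[d, -b], [-b, a]] = [[0.087, 0.0217],
 [0.0217, 0.1304]].

Step 3 — form the quadratic (x - mu)^T · Sigma^{-1} · (x - mu):
  Sigma^{-1} · (x - mu) = (0.1522, 0.413).
  (x - mu)^T · [Sigma^{-1} · (x - mu)] = (1)·(0.1522) + (3)·(0.413) = 1.3913.

Step 4 — take square root: d = √(1.3913) ≈ 1.1795.

d(x, mu) = √(1.3913) ≈ 1.1795


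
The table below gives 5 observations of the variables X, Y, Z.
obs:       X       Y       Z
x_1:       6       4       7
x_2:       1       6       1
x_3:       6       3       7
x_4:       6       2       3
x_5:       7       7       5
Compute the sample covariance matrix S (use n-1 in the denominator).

Step 1 — column means:
  mean(X) = (6 + 1 + 6 + 6 + 7) / 5 = 26/5 = 5.2
  mean(Y) = (4 + 6 + 3 + 2 + 7) / 5 = 22/5 = 4.4
  mean(Z) = (7 + 1 + 7 + 3 + 5) / 5 = 23/5 = 4.6

Step 2 — sample covariance S[i,j] = (1/(n-1)) · Σ_k (x_{k,i} - mean_i) · (x_{k,j} - mean_j), with n-1 = 4.
  S[X,X] = ((0.8)·(0.8) + (-4.2)·(-4.2) + (0.8)·(0.8) + (0.8)·(0.8) + (1.8)·(1.8)) / 4 = 22.8/4 = 5.7
  S[X,Y] = ((0.8)·(-0.4) + (-4.2)·(1.6) + (0.8)·(-1.4) + (0.8)·(-2.4) + (1.8)·(2.6)) / 4 = -5.4/4 = -1.35
  S[X,Z] = ((0.8)·(2.4) + (-4.2)·(-3.6) + (0.8)·(2.4) + (0.8)·(-1.6) + (1.8)·(0.4)) / 4 = 18.4/4 = 4.6
  S[Y,Y] = ((-0.4)·(-0.4) + (1.6)·(1.6) + (-1.4)·(-1.4) + (-2.4)·(-2.4) + (2.6)·(2.6)) / 4 = 17.2/4 = 4.3
  S[Y,Z] = ((-0.4)·(2.4) + (1.6)·(-3.6) + (-1.4)·(2.4) + (-2.4)·(-1.6) + (2.6)·(0.4)) / 4 = -5.2/4 = -1.3
  S[Z,Z] = ((2.4)·(2.4) + (-3.6)·(-3.6) + (2.4)·(2.4) + (-1.6)·(-1.6) + (0.4)·(0.4)) / 4 = 27.2/4 = 6.8

S is symmetric (S[j,i] = S[i,j]). Assembling:

S = [[5.7, -1.35, 4.6],
 [-1.35, 4.3, -1.3],
 [4.6, -1.3, 6.8]]


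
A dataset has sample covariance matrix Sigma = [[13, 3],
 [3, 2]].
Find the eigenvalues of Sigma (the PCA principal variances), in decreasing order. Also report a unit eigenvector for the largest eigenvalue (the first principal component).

Step 1 — characteristic polynomial of 2×2 Sigma:
  det(Sigma - λI) = λ² - trace · λ + det = 0.
  trace = 13 + 2 = 15, det = 13·2 - (3)² = 17.
Step 2 — discriminant:
  Δ = trace² - 4·det = 225 - 68 = 157.
Step 3 — eigenvalues:
  λ = (trace ± √Δ)/2 = (15 ± 12.53)/2,
  λ_1 = 13.765,  λ_2 = 1.235.

Step 4 — unit eigenvector for λ_1: solve (Sigma - λ_1 I)v = 0. First row:
  (13 - 13.765)·v_x + (3)·v_y = 0, i.e. (-0.765)·v_x + (3)·v_y = 0,
  so v ∝ (b, λ_1 - a) = (3, 0.765) = u.
  ||u|| = √((3)² + (0.765)²) = √(9.5852) ≈ 3.096,
  v_1 = u/||u|| ≈ (0.969, 0.2471) (||v_1|| = 1).

λ_1 = 13.765,  λ_2 = 1.235;  v_1 ≈ (0.969, 0.2471)


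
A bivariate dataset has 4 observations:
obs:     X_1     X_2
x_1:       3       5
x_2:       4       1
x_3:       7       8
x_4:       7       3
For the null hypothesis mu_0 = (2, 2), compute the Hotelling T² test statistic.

Step 1 — sample mean vector:
  mean(X_1) = (3 + 4 + 7 + 7) / 4 = 21/4 = 5.25
  mean(X_2) = (5 + 1 + 8 + 3) / 4 = 17/4 = 4.25
  x̄ = (5.25, 4.25),  deviation x̄ - mu_0 = (5.25, 4.25) - (2, 2) = (3.25, 2.25).

Step 2 — sample covariance matrix, S[i,j] = (1/(n-1)) · Σ_k (x_{k,i} - mean_i) · (x_{k,j} - mean_j), divisor n-1 = 3:
  S[X_1,X_1] = ((-2.25)·(-2.25) + (-1.25)·(-1.25) + (1.75)·(1.75) + (1.75)·(1.75)) / 3 = 12.75/3 = 4.25
  S[X_1,X_2] = ((-2.25)·(0.75) + (-1.25)·(-3.25) + (1.75)·(3.75) + (1.75)·(-1.25)) / 3 = 6.75/3 = 2.25
  S[X_2,X_2] = ((0.75)·(0.75) + (-3.25)·(-3.25) + (3.75)·(3.75) + (-1.25)·(-1.25)) / 3 = 26.75/3 = 8.9167
  S = [[4.25, 2.25],
 [2.25, 8.9167]].

Step 3 — invert S. det(S) = 4.25·8.9167 - (2.25)² = 32.8333.
  S^{-1} = (1/det) · [[d, -b], [-b, a]] = [[0.2716, -0.0685],
 [-0.0685, 0.1294]].

Step 4 — quadratic form (x̄ - mu_0)^T · S^{-1} · (x̄ - mu_0):
  S^{-1} · (x̄ - mu_0) = (0.7284, 0.0685),
  (x̄ - mu_0)^T · [...] = (3.25)·(0.7284) + (2.25)·(0.0685) = 2.5216.

Step 5 — scale by n: T² = 4 · 2.5216 = 10.0863.

T² ≈ 10.0863


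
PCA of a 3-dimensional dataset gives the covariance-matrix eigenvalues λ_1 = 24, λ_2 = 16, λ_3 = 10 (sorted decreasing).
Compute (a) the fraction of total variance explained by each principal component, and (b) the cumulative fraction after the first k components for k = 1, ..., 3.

Step 1 — total variance = trace(Sigma) = Σ λ_i = 24 + 16 + 10 = 50.

Step 2 — fraction explained by component i = λ_i / Σ λ:
  PC1: 24/50 = 0.48
  PC2: 16/50 = 0.32
  PC3: 10/50 = 0.2

Step 3 — cumulative fraction after k components = (λ_1 + ... + λ_k) / Σ λ:
  k = 1: 24/50 = 0.48
  k = 2: (24 + 16)/50 = 40/50 = 0.8
  k = 3: (24 + 16 + 10)/50 = 50/50 = 1

Summary (fraction, with percent):

explained: PC1 0.48 (48%), PC2 0.32 (32%), PC3 0.2 (20%);  cumulative: 0.48, 0.8, 1


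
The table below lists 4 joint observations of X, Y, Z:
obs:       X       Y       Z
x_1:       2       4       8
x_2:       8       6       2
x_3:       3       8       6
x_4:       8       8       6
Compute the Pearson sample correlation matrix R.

Step 1 — column means:
  mean(X) = (2 + 8 + 3 + 8) / 4 = 21/4 = 5.25
  mean(Y) = (4 + 6 + 8 + 8) / 4 = 26/4 = 6.5
  mean(Z) = (8 + 2 + 6 + 6) / 4 = 22/4 = 5.5

Step 2 — sample variances and covariances s[i,j] = (1/(n-1)) · Σ_k (x_{k,i} - mean_i) · (x_{k,j} - mean_j), with n-1 = 3:
  s[X,X] = ((-3.25)·(-3.25) + (2.75)·(2.75) + (-2.25)·(-2.25) + (2.75)·(2.75)) / 3 = 30.75/3 = 10.25
  s[X,Y] = ((-3.25)·(-2.5) + (2.75)·(-0.5) + (-2.25)·(1.5) + (2.75)·(1.5)) / 3 = 7.5/3 = 2.5
  s[X,Z] = ((-3.25)·(2.5) + (2.75)·(-3.5) + (-2.25)·(0.5) + (2.75)·(0.5)) / 3 = -17.5/3 = -5.8333
  s[Y,Y] = ((-2.5)·(-2.5) + (-0.5)·(-0.5) + (1.5)·(1.5) + (1.5)·(1.5)) / 3 = 11/3 = 3.6667
  s[Y,Z] = ((-2.5)·(2.5) + (-0.5)·(-3.5) + (1.5)·(0.5) + (1.5)·(0.5)) / 3 = -3/3 = -1
  s[Z,Z] = ((2.5)·(2.5) + (-3.5)·(-3.5) + (0.5)·(0.5) + (0.5)·(0.5)) / 3 = 19/3 = 6.3333
  Sample standard deviations s_i = √(s[i,i]):
  s(X) = √(10.25) = 3.2016
  s(Y) = √(3.6667) = 1.9149
  s(Z) = √(6.3333) = 2.5166

Step 3 — r_{ij} = s_{ij} / (s_i · s_j):
  r[X,X] = 1 (diagonal).
  r[X,Y] = 2.5 / (3.2016 · 1.9149) = 2.5 / 6.1305 = 0.4078
  r[X,Z] = -5.8333 / (3.2016 · 2.5166) = -5.8333 / 8.0571 = -0.724
  r[Y,Y] = 1 (diagonal).
  r[Y,Z] = -1 / (1.9149 · 2.5166) = -1 / 4.8189 = -0.2075
  r[Z,Z] = 1 (diagonal).

R is symmetric with unit diagonal. Assembling:

R = [[1, 0.4078, -0.724],
 [0.4078, 1, -0.2075],
 [-0.724, -0.2075, 1]]


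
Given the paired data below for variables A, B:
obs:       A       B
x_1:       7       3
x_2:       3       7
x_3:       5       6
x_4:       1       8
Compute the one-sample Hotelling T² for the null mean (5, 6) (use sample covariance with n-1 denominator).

Step 1 — sample mean vector:
  mean(A) = (7 + 3 + 5 + 1) / 4 = 16/4 = 4
  mean(B) = (3 + 7 + 6 + 8) / 4 = 24/4 = 6
  x̄ = (4, 6),  deviation x̄ - mu_0 = (4, 6) - (5, 6) = (-1, 0).

Step 2 — sample covariance matrix, S[i,j] = (1/(n-1)) · Σ_k (x_{k,i} - mean_i) · (x_{k,j} - mean_j), divisor n-1 = 3:
  S[A,A] = ((3)·(3) + (-1)·(-1) + (1)·(1) + (-3)·(-3)) / 3 = 20/3 = 6.6667
  S[A,B] = ((3)·(-3) + (-1)·(1) + (1)·(0) + (-3)·(2)) / 3 = -16/3 = -5.3333
  S[B,B] = ((-3)·(-3) + (1)·(1) + (0)·(0) + (2)·(2)) / 3 = 14/3 = 4.6667
  S = [[6.6667, -5.3333],
 [-5.3333, 4.6667]].

Step 3 — invert S. det(S) = 6.6667·4.6667 - (-5.3333)² = 2.6667.
  S^{-1} = (1/det) · [[d, -b], [-b, a]] = [[1.75, 2],
 [2, 2.5]].

Step 4 — quadratic form (x̄ - mu_0)^T · S^{-1} · (x̄ - mu_0):
  S^{-1} · (x̄ - mu_0) = (-1.75, -2),
  (x̄ - mu_0)^T · [...] = (-1)·(-1.75) + (0)·(-2) = 1.75.

Step 5 — scale by n: T² = 4 · 1.75 = 7.

T² ≈ 7


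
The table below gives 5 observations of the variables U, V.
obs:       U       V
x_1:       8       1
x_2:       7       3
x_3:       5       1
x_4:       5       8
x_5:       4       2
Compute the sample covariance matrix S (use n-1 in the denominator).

Step 1 — column means:
  mean(U) = (8 + 7 + 5 + 5 + 4) / 5 = 29/5 = 5.8
  mean(V) = (1 + 3 + 1 + 8 + 2) / 5 = 15/5 = 3

Step 2 — sample covariance S[i,j] = (1/(n-1)) · Σ_k (x_{k,i} - mean_i) · (x_{k,j} - mean_j), with n-1 = 4.
  S[U,U] = ((2.2)·(2.2) + (1.2)·(1.2) + (-0.8)·(-0.8) + (-0.8)·(-0.8) + (-1.8)·(-1.8)) / 4 = 10.8/4 = 2.7
  S[U,V] = ((2.2)·(-2) + (1.2)·(0) + (-0.8)·(-2) + (-0.8)·(5) + (-1.8)·(-1)) / 4 = -5/4 = -1.25
  S[V,V] = ((-2)·(-2) + (0)·(0) + (-2)·(-2) + (5)·(5) + (-1)·(-1)) / 4 = 34/4 = 8.5

S is symmetric (S[j,i] = S[i,j]). Assembling:

S = [[2.7, -1.25],
 [-1.25, 8.5]]


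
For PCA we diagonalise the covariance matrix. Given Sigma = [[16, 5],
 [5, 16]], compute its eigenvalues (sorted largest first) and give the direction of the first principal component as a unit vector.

Step 1 — characteristic polynomial of 2×2 Sigma:
  det(Sigma - λI) = λ² - trace · λ + det = 0.
  trace = 16 + 16 = 32, det = 16·16 - (5)² = 231.
Step 2 — discriminant:
  Δ = trace² - 4·det = 1024 - 924 = 100.
Step 3 — eigenvalues:
  λ = (trace ± √Δ)/2 = (32 ± 10)/2,
  λ_1 = 21,  λ_2 = 11.

Step 4 — unit eigenvector for λ_1: solve (Sigma - λ_1 I)v = 0. First row:
  (16 - 21)·v_x + (5)·v_y = 0, i.e. (-5)·v_x + (5)·v_y = 0,
  so v ∝ (b, λ_1 - a) = (5, 5) = u.
  ||u|| = √((5)² + (5)²) = √(50) ≈ 7.0711,
  v_1 = u/||u|| ≈ (0.7071, 0.7071) (||v_1|| = 1).

λ_1 = 21,  λ_2 = 11;  v_1 ≈ (0.7071, 0.7071)


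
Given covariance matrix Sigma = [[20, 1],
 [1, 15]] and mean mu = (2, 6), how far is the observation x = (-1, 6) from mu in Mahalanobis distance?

Step 1 — centre the observation: (x - mu) = (-3, 0).

Step 2 — invert Sigma. det(Sigma) = 20·15 - (1)² = 299.
  Sigma^{-1} = (1/det) · [[d, -b], [-b, a]] = [[0.0502, -0.0033],
 [-0.0033, 0.0669]].

Step 3 — form the quadratic (x - mu)^T · Sigma^{-1} · (x - mu):
  Sigma^{-1} · (x - mu) = (-0.1505, 0.01).
  (x - mu)^T · [Sigma^{-1} · (x - mu)] = (-3)·(-0.1505) + (0)·(0.01) = 0.4515.

Step 4 — take square root: d = √(0.4515) ≈ 0.6719.

d(x, mu) = √(0.4515) ≈ 0.6719


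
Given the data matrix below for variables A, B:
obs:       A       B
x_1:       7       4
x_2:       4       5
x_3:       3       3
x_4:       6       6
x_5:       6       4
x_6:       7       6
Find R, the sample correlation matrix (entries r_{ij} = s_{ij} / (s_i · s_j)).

Step 1 — column means:
  mean(A) = (7 + 4 + 3 + 6 + 6 + 7) / 6 = 33/6 = 5.5
  mean(B) = (4 + 5 + 3 + 6 + 4 + 6) / 6 = 28/6 = 4.6667

Step 2 — sample variances and covariances s[i,j] = (1/(n-1)) · Σ_k (x_{k,i} - mean_i) · (x_{k,j} - mean_j), with n-1 = 5:
  s[A,A] = ((1.5)·(1.5) + (-1.5)·(-1.5) + (-2.5)·(-2.5) + (0.5)·(0.5) + (0.5)·(0.5) + (1.5)·(1.5)) / 5 = 13.5/5 = 2.7
  s[A,B] = ((1.5)·(-0.6667) + (-1.5)·(0.3333) + (-2.5)·(-1.6667) + (0.5)·(1.3333) + (0.5)·(-0.6667) + (1.5)·(1.3333)) / 5 = 5/5 = 1
  s[B,B] = ((-0.6667)·(-0.6667) + (0.3333)·(0.3333) + (-1.6667)·(-1.6667) + (1.3333)·(1.3333) + (-0.6667)·(-0.6667) + (1.3333)·(1.3333)) / 5 = 7.3333/5 = 1.4667
  Sample standard deviations s_i = √(s[i,i]):
  s(A) = √(2.7) = 1.6432
  s(B) = √(1.4667) = 1.2111

Step 3 — r_{ij} = s_{ij} / (s_i · s_j):
  r[A,A] = 1 (diagonal).
  r[A,B] = 1 / (1.6432 · 1.2111) = 1 / 1.99 = 0.5025
  r[B,B] = 1 (diagonal).

R is symmetric with unit diagonal. Assembling:

R = [[1, 0.5025],
 [0.5025, 1]]


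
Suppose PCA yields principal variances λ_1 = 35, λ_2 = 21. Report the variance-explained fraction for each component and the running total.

Step 1 — total variance = trace(Sigma) = Σ λ_i = 35 + 21 = 56.

Step 2 — fraction explained by component i = λ_i / Σ λ:
  PC1: 35/56 = 0.625
  PC2: 21/56 = 0.375

Step 3 — cumulative fraction after k components = (λ_1 + ... + λ_k) / Σ λ:
  k = 1: 35/56 = 0.625
  k = 2: (35 + 21)/56 = 56/56 = 1

Summary (fraction, with percent):

explained: PC1 0.625 (62.5%), PC2 0.375 (37.5%);  cumulative: 0.625, 1


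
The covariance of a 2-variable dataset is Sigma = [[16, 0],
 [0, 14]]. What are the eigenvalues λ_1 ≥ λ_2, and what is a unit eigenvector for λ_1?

Step 1 — characteristic polynomial of 2×2 Sigma:
  det(Sigma - λI) = λ² - trace · λ + det = 0.
  trace = 16 + 14 = 30, det = 16·14 - (0)² = 224.
Step 2 — discriminant:
  Δ = trace² - 4·det = 900 - 896 = 4.
Step 3 — eigenvalues:
  λ = (trace ± √Δ)/2 = (30 ± 2)/2,
  λ_1 = 16,  λ_2 = 14.

Step 4 — unit eigenvector for λ_1: Sigma is diagonal, so its eigenvectors are the coordinate axes. λ_1 = 16 is the diagonal entry on the first coordinate axis, hence
  v_1 = (1, 0) (||v_1|| = 1).

λ_1 = 16,  λ_2 = 14;  v_1 ≈ (1, 0)


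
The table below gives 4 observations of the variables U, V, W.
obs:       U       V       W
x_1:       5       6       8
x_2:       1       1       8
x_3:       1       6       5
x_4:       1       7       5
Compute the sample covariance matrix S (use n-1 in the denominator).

Step 1 — column means:
  mean(U) = (5 + 1 + 1 + 1) / 4 = 8/4 = 2
  mean(V) = (6 + 1 + 6 + 7) / 4 = 20/4 = 5
  mean(W) = (8 + 8 + 5 + 5) / 4 = 26/4 = 6.5

Step 2 — sample covariance S[i,j] = (1/(n-1)) · Σ_k (x_{k,i} - mean_i) · (x_{k,j} - mean_j), with n-1 = 3.
  S[U,U] = ((3)·(3) + (-1)·(-1) + (-1)·(-1) + (-1)·(-1)) / 3 = 12/3 = 4
  S[U,V] = ((3)·(1) + (-1)·(-4) + (-1)·(1) + (-1)·(2)) / 3 = 4/3 = 1.3333
  S[U,W] = ((3)·(1.5) + (-1)·(1.5) + (-1)·(-1.5) + (-1)·(-1.5)) / 3 = 6/3 = 2
  S[V,V] = ((1)·(1) + (-4)·(-4) + (1)·(1) + (2)·(2)) / 3 = 22/3 = 7.3333
  S[V,W] = ((1)·(1.5) + (-4)·(1.5) + (1)·(-1.5) + (2)·(-1.5)) / 3 = -9/3 = -3
  S[W,W] = ((1.5)·(1.5) + (1.5)·(1.5) + (-1.5)·(-1.5) + (-1.5)·(-1.5)) / 3 = 9/3 = 3

S is symmetric (S[j,i] = S[i,j]). Assembling:

S = [[4, 1.3333, 2],
 [1.3333, 7.3333, -3],
 [2, -3, 3]]
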